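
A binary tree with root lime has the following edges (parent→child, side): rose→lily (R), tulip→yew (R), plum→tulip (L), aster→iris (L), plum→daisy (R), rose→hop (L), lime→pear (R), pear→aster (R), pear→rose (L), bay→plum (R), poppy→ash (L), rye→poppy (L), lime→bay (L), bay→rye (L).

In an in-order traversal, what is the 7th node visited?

plum

In-order visits the left subtree, then the node, then the right subtree.
At lime: go left to bay.
  At bay: go left to rye.
    At rye: go left to poppy.
      At poppy: go left to ash.
        ash is a leaf — visit ash.
      Visit poppy.
      At poppy: no right child.
    Visit rye.
    At rye: no right child.
  Visit bay.
  At bay: go right to plum.
    At plum: go left to tulip.
      At tulip: no left child.
      Visit tulip.
      At tulip: go right to yew.
        yew is a leaf — visit yew.
    Visit plum.
    At plum: go right to daisy.
      daisy is a leaf — visit daisy.
Visit lime.
At lime: go right to pear.
  At pear: go left to rose.
    At rose: go left to hop.
      hop is a leaf — visit hop.
    Visit rose.
    At rose: go right to lily.
      lily is a leaf — visit lily.
  Visit pear.
  At pear: go right to aster.
    At aster: go left to iris.
      iris is a leaf — visit iris.
    Visit aster.
    At aster: no right child.
Full in-order sequence: ash, poppy, rye, bay, tulip, yew, plum, daisy, lime, hop, rose, lily, pear, iris, aster.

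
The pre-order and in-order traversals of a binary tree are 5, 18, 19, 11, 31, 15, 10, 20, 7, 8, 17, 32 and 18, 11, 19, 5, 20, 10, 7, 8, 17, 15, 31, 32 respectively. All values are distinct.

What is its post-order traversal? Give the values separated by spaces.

The first element of pre-order is the root; it splits in-order into left and right subtrees.
Root 5: left subtree has 3 nodes {18, 11, 19}, right has 8 {20, 10, 7, 8, 17, 15, 31, 32}.
  Root 18: left subtree has 0 nodes { }, right has 2 {11, 19}.
    Root 19: left subtree has 1 node {11}, right has 0 { }.
  Root 31: left subtree has 6 nodes {20, 10, 7, 8, 17, 15}, right has 1 {32}.
    Root 15: left subtree has 5 nodes {20, 10, 7, 8, 17}, right has 0 { }.
      Root 10: left subtree has 1 node {20}, right has 3 {7, 8, 17}.
        Root 7: left subtree has 0 nodes { }, right has 2 {8, 17}.
          Root 8: left subtree has 0 nodes { }, right has 1 {17}.

11 19 18 20 17 8 7 10 15 32 31 5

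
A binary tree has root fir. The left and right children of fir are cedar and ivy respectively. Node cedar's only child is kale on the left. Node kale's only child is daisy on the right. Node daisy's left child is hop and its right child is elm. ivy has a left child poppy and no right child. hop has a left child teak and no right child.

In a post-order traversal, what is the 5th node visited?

kale

Post-order visits the left subtree, then the right subtree, then the node.
At fir: go left to cedar.
  At cedar: go left to kale.
    At kale: no left child.
    At kale: go right to daisy.
      At daisy: go left to hop.
        At hop: go left to teak.
          teak is a leaf — visit teak.
        At hop: no right child.
        Visit hop.
      At daisy: go right to elm.
        elm is a leaf — visit elm.
      Visit daisy.
    Visit kale.
  At cedar: no right child.
  Visit cedar.
At fir: go right to ivy.
  At ivy: go left to poppy.
    poppy is a leaf — visit poppy.
  At ivy: no right child.
  Visit ivy.
Visit fir.
Full post-order sequence: teak, hop, elm, daisy, kale, cedar, poppy, ivy, fir.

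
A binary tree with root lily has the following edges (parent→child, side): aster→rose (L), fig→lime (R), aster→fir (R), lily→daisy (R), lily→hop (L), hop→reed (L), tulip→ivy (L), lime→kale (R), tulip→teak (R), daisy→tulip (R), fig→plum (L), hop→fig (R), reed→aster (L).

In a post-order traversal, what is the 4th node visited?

Post-order visits the left subtree, then the right subtree, then the node.
At lily: go left to hop.
  At hop: go left to reed.
    At reed: go left to aster.
      At aster: go left to rose.
        rose is a leaf — visit rose.
      At aster: go right to fir.
        fir is a leaf — visit fir.
      Visit aster.
    At reed: no right child.
    Visit reed.
  At hop: go right to fig.
    At fig: go left to plum.
      plum is a leaf — visit plum.
    At fig: go right to lime.
      At lime: no left child.
      At lime: go right to kale.
        kale is a leaf — visit kale.
      Visit lime.
    Visit fig.
  Visit hop.
At lily: go right to daisy.
  At daisy: no left child.
  At daisy: go right to tulip.
    At tulip: go left to ivy.
      ivy is a leaf — visit ivy.
    At tulip: go right to teak.
      teak is a leaf — visit teak.
    Visit tulip.
  Visit daisy.
Visit lily.
Full post-order sequence: rose, fir, aster, reed, plum, kale, lime, fig, hop, ivy, teak, tulip, daisy, lily.

reed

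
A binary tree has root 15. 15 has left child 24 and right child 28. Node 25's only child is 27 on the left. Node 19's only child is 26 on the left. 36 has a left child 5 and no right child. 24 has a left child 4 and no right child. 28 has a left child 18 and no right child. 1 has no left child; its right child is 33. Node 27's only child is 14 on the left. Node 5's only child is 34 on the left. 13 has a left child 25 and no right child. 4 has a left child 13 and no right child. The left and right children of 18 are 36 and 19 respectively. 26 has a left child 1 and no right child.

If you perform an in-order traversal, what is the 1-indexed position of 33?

In-order visits the left subtree, then the node, then the right subtree.
At 15: go left to 24.
  At 24: go left to 4.
    At 4: go left to 13.
      At 13: go left to 25.
        At 25: go left to 27.
          At 27: go left to 14.
            14 is a leaf — visit 14.
          Visit 27.
          At 27: no right child.
        Visit 25.
        At 25: no right child.
      Visit 13.
      At 13: no right child.
    Visit 4.
    At 4: no right child.
  Visit 24.
  At 24: no right child.
Visit 15.
At 15: go right to 28.
  At 28: go left to 18.
    At 18: go left to 36.
      At 36: go left to 5.
        At 5: go left to 34.
          34 is a leaf — visit 34.
        Visit 5.
        At 5: no right child.
      Visit 36.
      At 36: no right child.
    Visit 18.
    At 18: go right to 19.
      At 19: go left to 26.
        At 26: go left to 1.
          At 1: no left child.
          Visit 1.
          At 1: go right to 33.
            33 is a leaf — visit 33.
        Visit 26.
        At 26: no right child.
      Visit 19.
      At 19: no right child.
  Visit 28.
  At 28: no right child.
Full in-order sequence: 14, 27, 25, 13, 4, 24, 15, 34, 5, 36, 18, 1, 33, 26, 19, 28.

13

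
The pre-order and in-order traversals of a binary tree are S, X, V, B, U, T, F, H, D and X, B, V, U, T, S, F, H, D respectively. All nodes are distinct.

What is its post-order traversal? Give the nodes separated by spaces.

B T U V X D H F S

The first element of pre-order is the root; it splits in-order into left and right subtrees.
Root S: left subtree has 5 nodes {X, B, V, U, T}, right has 3 {F, H, D}.
  Root X: left subtree has 0 nodes { }, right has 4 {B, V, U, T}.
    Root V: left subtree has 1 node {B}, right has 2 {U, T}.
      Root U: left subtree has 0 nodes { }, right has 1 {T}.
  Root F: left subtree has 0 nodes { }, right has 2 {H, D}.
    Root H: left subtree has 0 nodes { }, right has 1 {D}.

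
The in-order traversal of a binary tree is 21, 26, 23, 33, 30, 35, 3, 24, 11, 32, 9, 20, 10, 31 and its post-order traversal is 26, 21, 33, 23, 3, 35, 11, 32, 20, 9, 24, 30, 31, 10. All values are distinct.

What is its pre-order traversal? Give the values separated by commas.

The last element of post-order is the root; it splits in-order into left and right subtrees.
Root 10: left subtree has 12 nodes {21, 26, 23, 33, 30, 35, 3, 24, 11, 32, 9, 20}, right has 1 {31}.
  Root 30: left subtree has 4 nodes {21, 26, 23, 33}, right has 7 {35, 3, 24, 11, 32, 9, 20}.
    Root 23: left subtree has 2 nodes {21, 26}, right has 1 {33}.
      Root 21: left subtree has 0 nodes { }, right has 1 {26}.
    Root 24: left subtree has 2 nodes {35, 3}, right has 4 {11, 32, 9, 20}.
      Root 35: left subtree has 0 nodes { }, right has 1 {3}.
      Root 9: left subtree has 2 nodes {11, 32}, right has 1 {20}.
        Root 32: left subtree has 1 node {11}, right has 0 { }.

10, 30, 23, 21, 26, 33, 24, 35, 3, 9, 32, 11, 20, 31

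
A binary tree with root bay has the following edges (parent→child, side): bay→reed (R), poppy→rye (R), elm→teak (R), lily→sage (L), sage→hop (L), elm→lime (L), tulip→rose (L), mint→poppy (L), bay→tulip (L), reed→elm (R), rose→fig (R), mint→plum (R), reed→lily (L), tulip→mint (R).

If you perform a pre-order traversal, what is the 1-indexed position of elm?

Pre-order visits the node, then its left subtree, then its right subtree.
Visit bay.
At bay: go left to tulip.
  Visit tulip.
  At tulip: go left to rose.
    Visit rose.
    At rose: no left child.
    At rose: go right to fig.
      fig is a leaf — visit fig.
  At tulip: go right to mint.
    Visit mint.
    At mint: go left to poppy.
      Visit poppy.
      At poppy: no left child.
      At poppy: go right to rye.
        rye is a leaf — visit rye.
    At mint: go right to plum.
      plum is a leaf — visit plum.
At bay: go right to reed.
  Visit reed.
  At reed: go left to lily.
    Visit lily.
    At lily: go left to sage.
      Visit sage.
      At sage: go left to hop.
        hop is a leaf — visit hop.
      At sage: no right child.
    At lily: no right child.
  At reed: go right to elm.
    Visit elm.
    At elm: go left to lime.
      lime is a leaf — visit lime.
    At elm: go right to teak.
      teak is a leaf — visit teak.
Full pre-order sequence: bay, tulip, rose, fig, mint, poppy, rye, plum, reed, lily, sage, hop, elm, lime, teak.

13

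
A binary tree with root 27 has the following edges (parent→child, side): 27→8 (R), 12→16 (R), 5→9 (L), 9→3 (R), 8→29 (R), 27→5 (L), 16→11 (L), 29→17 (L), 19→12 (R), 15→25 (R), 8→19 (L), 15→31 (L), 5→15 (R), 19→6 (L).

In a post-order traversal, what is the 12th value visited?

Post-order visits the left subtree, then the right subtree, then the node.
At 27: go left to 5.
  At 5: go left to 9.
    At 9: no left child.
    At 9: go right to 3.
      3 is a leaf — visit 3.
    Visit 9.
  At 5: go right to 15.
    At 15: go left to 31.
      31 is a leaf — visit 31.
    At 15: go right to 25.
      25 is a leaf — visit 25.
    Visit 15.
  Visit 5.
At 27: go right to 8.
  At 8: go left to 19.
    At 19: go left to 6.
      6 is a leaf — visit 6.
    At 19: go right to 12.
      At 12: no left child.
      At 12: go right to 16.
        At 16: go left to 11.
          11 is a leaf — visit 11.
        At 16: no right child.
        Visit 16.
      Visit 12.
    Visit 19.
  At 8: go right to 29.
    At 29: go left to 17.
      17 is a leaf — visit 17.
    At 29: no right child.
    Visit 29.
  Visit 8.
Visit 27.
Full post-order sequence: 3, 9, 31, 25, 15, 5, 6, 11, 16, 12, 19, 17, 29, 8, 27.

17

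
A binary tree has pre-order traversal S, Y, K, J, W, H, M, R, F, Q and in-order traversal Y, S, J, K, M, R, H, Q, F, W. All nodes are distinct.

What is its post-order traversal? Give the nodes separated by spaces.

The first element of pre-order is the root; it splits in-order into left and right subtrees.
Root S: left subtree has 1 node {Y}, right has 8 {J, K, M, R, H, Q, F, W}.
  Root K: left subtree has 1 node {J}, right has 6 {M, R, H, Q, F, W}.
    Root W: left subtree has 5 nodes {M, R, H, Q, F}, right has 0 { }.
      Root H: left subtree has 2 nodes {M, R}, right has 2 {Q, F}.
        Root M: left subtree has 0 nodes { }, right has 1 {R}.
        Root F: left subtree has 1 node {Q}, right has 0 { }.

Y J R M Q F H W K S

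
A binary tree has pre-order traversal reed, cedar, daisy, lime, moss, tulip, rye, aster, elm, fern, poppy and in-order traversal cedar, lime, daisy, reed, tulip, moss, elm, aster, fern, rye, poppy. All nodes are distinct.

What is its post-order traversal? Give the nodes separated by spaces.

lime daisy cedar tulip elm fern aster poppy rye moss reed

The first element of pre-order is the root; it splits in-order into left and right subtrees.
Root reed: left subtree has 3 nodes {cedar, lime, daisy}, right has 7 {tulip, moss, elm, aster, fern, rye, poppy}.
  Root cedar: left subtree has 0 nodes { }, right has 2 {lime, daisy}.
    Root daisy: left subtree has 1 node {lime}, right has 0 { }.
  Root moss: left subtree has 1 node {tulip}, right has 5 {elm, aster, fern, rye, poppy}.
    Root rye: left subtree has 3 nodes {elm, aster, fern}, right has 1 {poppy}.
      Root aster: left subtree has 1 node {elm}, right has 1 {fern}.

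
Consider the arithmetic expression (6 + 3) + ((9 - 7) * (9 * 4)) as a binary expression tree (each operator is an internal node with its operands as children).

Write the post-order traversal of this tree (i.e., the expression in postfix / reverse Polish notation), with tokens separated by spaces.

Post-order on an expression tree gives postfix notation: for each operator, emit left operand, right operand, then the operator.

6 3 + 9 7 - 9 4 * * +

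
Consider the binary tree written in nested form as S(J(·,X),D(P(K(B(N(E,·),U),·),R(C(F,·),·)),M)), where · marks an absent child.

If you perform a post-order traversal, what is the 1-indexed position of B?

6

Post-order visits the left subtree, then the right subtree, then the node.
At S: go left to J.
  At J: no left child.
  At J: go right to X.
    X is a leaf — visit X.
  Visit J.
At S: go right to D.
  At D: go left to P.
    At P: go left to K.
      At K: go left to B.
        At B: go left to N.
          At N: go left to E.
            E is a leaf — visit E.
          At N: no right child.
          Visit N.
        At B: go right to U.
          U is a leaf — visit U.
        Visit B.
      At K: no right child.
      Visit K.
    At P: go right to R.
      At R: go left to C.
        At C: go left to F.
          F is a leaf — visit F.
        At C: no right child.
        Visit C.
      At R: no right child.
      Visit R.
    Visit P.
  At D: go right to M.
    M is a leaf — visit M.
  Visit D.
Visit S.
Full post-order sequence: X, J, E, N, U, B, K, F, C, R, P, M, D, S.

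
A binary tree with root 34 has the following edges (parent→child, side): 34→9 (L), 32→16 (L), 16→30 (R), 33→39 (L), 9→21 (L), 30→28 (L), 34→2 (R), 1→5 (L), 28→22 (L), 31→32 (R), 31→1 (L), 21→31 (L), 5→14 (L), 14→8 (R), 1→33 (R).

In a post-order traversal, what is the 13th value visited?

Post-order visits the left subtree, then the right subtree, then the node.
At 34: go left to 9.
  At 9: go left to 21.
    At 21: go left to 31.
      At 31: go left to 1.
        At 1: go left to 5.
          At 5: go left to 14.
            At 14: no left child.
            At 14: go right to 8.
              8 is a leaf — visit 8.
            Visit 14.
          At 5: no right child.
          Visit 5.
        At 1: go right to 33.
          At 33: go left to 39.
            39 is a leaf — visit 39.
          At 33: no right child.
          Visit 33.
        Visit 1.
      At 31: go right to 32.
        At 32: go left to 16.
          At 16: no left child.
          At 16: go right to 30.
            At 30: go left to 28.
              At 28: go left to 22.
                22 is a leaf — visit 22.
              At 28: no right child.
              Visit 28.
            At 30: no right child.
            Visit 30.
          Visit 16.
        At 32: no right child.
        Visit 32.
      Visit 31.
    At 21: no right child.
    Visit 21.
  At 9: no right child.
  Visit 9.
At 34: go right to 2.
  2 is a leaf — visit 2.
Visit 34.
Full post-order sequence: 8, 14, 5, 39, 33, 1, 22, 28, 30, 16, 32, 31, 21, 9, 2, 34.

21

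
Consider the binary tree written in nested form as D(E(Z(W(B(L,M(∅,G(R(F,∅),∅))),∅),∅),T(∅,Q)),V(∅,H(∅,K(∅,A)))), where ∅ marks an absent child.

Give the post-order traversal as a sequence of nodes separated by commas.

Post-order visits the left subtree, then the right subtree, then the node.
At D: go left to E.
  At E: go left to Z.
    At Z: go left to W.
      At W: go left to B.
        At B: go left to L.
          L is a leaf — visit L.
        At B: go right to M.
          At M: no left child.
          At M: go right to G.
            At G: go left to R.
              At R: go left to F.
                F is a leaf — visit F.
              At R: no right child.
              Visit R.
            At G: no right child.
            Visit G.
          Visit M.
        Visit B.
      At W: no right child.
      Visit W.
    At Z: no right child.
    Visit Z.
  At E: go right to T.
    At T: no left child.
    At T: go right to Q.
      Q is a leaf — visit Q.
    Visit T.
  Visit E.
At D: go right to V.
  At V: no left child.
  At V: go right to H.
    At H: no left child.
    At H: go right to K.
      At K: no left child.
      At K: go right to A.
        A is a leaf — visit A.
      Visit K.
    Visit H.
  Visit V.
Visit D.

L, F, R, G, M, B, W, Z, Q, T, E, A, K, H, V, D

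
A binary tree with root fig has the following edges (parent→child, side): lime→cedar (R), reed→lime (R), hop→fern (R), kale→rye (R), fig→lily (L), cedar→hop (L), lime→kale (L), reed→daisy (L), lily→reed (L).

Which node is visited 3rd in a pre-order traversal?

reed

Pre-order visits the node, then its left subtree, then its right subtree.
Visit fig.
At fig: go left to lily.
  Visit lily.
  At lily: go left to reed.
    Visit reed.
    At reed: go left to daisy.
      daisy is a leaf — visit daisy.
    At reed: go right to lime.
      Visit lime.
      At lime: go left to kale.
        Visit kale.
        At kale: no left child.
        At kale: go right to rye.
          rye is a leaf — visit rye.
      At lime: go right to cedar.
        Visit cedar.
        At cedar: go left to hop.
          Visit hop.
          At hop: no left child.
          At hop: go right to fern.
            fern is a leaf — visit fern.
        At cedar: no right child.
  At lily: no right child.
At fig: no right child.
Full pre-order sequence: fig, lily, reed, daisy, lime, kale, rye, cedar, hop, fern.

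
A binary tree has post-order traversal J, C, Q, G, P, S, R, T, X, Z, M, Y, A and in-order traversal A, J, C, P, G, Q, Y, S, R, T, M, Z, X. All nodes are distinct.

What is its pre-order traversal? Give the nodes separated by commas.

The last element of post-order is the root; it splits in-order into left and right subtrees.
Root A: left subtree has 0 nodes { }, right has 12 {J, C, P, G, Q, Y, S, R, T, M, Z, X}.
  Root Y: left subtree has 5 nodes {J, C, P, G, Q}, right has 6 {S, R, T, M, Z, X}.
    Root P: left subtree has 2 nodes {J, C}, right has 2 {G, Q}.
      Root C: left subtree has 1 node {J}, right has 0 { }.
      Root G: left subtree has 0 nodes { }, right has 1 {Q}.
    Root M: left subtree has 3 nodes {S, R, T}, right has 2 {Z, X}.
      Root T: left subtree has 2 nodes {S, R}, right has 0 { }.
        Root R: left subtree has 1 node {S}, right has 0 { }.
      Root Z: left subtree has 0 nodes { }, right has 1 {X}.

A, Y, P, C, J, G, Q, M, T, R, S, Z, X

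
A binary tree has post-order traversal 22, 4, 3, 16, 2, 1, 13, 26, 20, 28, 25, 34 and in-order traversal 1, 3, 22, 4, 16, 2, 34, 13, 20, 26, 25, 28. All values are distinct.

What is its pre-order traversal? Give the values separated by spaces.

34 1 2 16 3 4 22 25 20 13 26 28

The last element of post-order is the root; it splits in-order into left and right subtrees.
Root 34: left subtree has 6 nodes {1, 3, 22, 4, 16, 2}, right has 5 {13, 20, 26, 25, 28}.
  Root 1: left subtree has 0 nodes { }, right has 5 {3, 22, 4, 16, 2}.
    Root 2: left subtree has 4 nodes {3, 22, 4, 16}, right has 0 { }.
      Root 16: left subtree has 3 nodes {3, 22, 4}, right has 0 { }.
        Root 3: left subtree has 0 nodes { }, right has 2 {22, 4}.
          Root 4: left subtree has 1 node {22}, right has 0 { }.
  Root 25: left subtree has 3 nodes {13, 20, 26}, right has 1 {28}.
    Root 20: left subtree has 1 node {13}, right has 1 {26}.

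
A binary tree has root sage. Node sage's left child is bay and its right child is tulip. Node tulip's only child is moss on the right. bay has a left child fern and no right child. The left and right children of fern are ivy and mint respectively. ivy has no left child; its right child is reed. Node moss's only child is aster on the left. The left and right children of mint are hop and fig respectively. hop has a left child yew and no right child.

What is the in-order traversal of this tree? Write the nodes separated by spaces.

In-order visits the left subtree, then the node, then the right subtree.
At sage: go left to bay.
  At bay: go left to fern.
    At fern: go left to ivy.
      At ivy: no left child.
      Visit ivy.
      At ivy: go right to reed.
        reed is a leaf — visit reed.
    Visit fern.
    At fern: go right to mint.
      At mint: go left to hop.
        At hop: go left to yew.
          yew is a leaf — visit yew.
        Visit hop.
        At hop: no right child.
      Visit mint.
      At mint: go right to fig.
        fig is a leaf — visit fig.
  Visit bay.
  At bay: no right child.
Visit sage.
At sage: go right to tulip.
  At tulip: no left child.
  Visit tulip.
  At tulip: go right to moss.
    At moss: go left to aster.
      aster is a leaf — visit aster.
    Visit moss.
    At moss: no right child.

ivy reed fern yew hop mint fig bay sage tulip aster moss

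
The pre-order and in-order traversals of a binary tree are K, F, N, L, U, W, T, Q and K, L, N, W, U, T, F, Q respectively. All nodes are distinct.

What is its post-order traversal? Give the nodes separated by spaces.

L W T U N Q F K

The first element of pre-order is the root; it splits in-order into left and right subtrees.
Root K: left subtree has 0 nodes { }, right has 7 {L, N, W, U, T, F, Q}.
  Root F: left subtree has 5 nodes {L, N, W, U, T}, right has 1 {Q}.
    Root N: left subtree has 1 node {L}, right has 3 {W, U, T}.
      Root U: left subtree has 1 node {W}, right has 1 {T}.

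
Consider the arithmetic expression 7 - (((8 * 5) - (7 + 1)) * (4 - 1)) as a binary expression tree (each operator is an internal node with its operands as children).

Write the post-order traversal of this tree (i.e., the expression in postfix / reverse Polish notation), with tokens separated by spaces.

Post-order on an expression tree gives postfix notation: for each operator, emit left operand, right operand, then the operator.

7 8 5 * 7 1 + - 4 1 - * -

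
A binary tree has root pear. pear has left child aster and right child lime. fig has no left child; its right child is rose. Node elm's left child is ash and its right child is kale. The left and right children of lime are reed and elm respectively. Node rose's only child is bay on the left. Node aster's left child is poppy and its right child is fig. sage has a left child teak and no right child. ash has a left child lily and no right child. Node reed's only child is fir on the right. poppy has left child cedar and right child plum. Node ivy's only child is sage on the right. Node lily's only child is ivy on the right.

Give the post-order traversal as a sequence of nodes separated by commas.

Post-order visits the left subtree, then the right subtree, then the node.
At pear: go left to aster.
  At aster: go left to poppy.
    At poppy: go left to cedar.
      cedar is a leaf — visit cedar.
    At poppy: go right to plum.
      plum is a leaf — visit plum.
    Visit poppy.
  At aster: go right to fig.
    At fig: no left child.
    At fig: go right to rose.
      At rose: go left to bay.
        bay is a leaf — visit bay.
      At rose: no right child.
      Visit rose.
    Visit fig.
  Visit aster.
At pear: go right to lime.
  At lime: go left to reed.
    At reed: no left child.
    At reed: go right to fir.
      fir is a leaf — visit fir.
    Visit reed.
  At lime: go right to elm.
    At elm: go left to ash.
      At ash: go left to lily.
        At lily: no left child.
        At lily: go right to ivy.
          At ivy: no left child.
          At ivy: go right to sage.
            At sage: go left to teak.
              teak is a leaf — visit teak.
            At sage: no right child.
            Visit sage.
          Visit ivy.
        Visit lily.
      At ash: no right child.
      Visit ash.
    At elm: go right to kale.
      kale is a leaf — visit kale.
    Visit elm.
  Visit lime.
Visit pear.

cedar, plum, poppy, bay, rose, fig, aster, fir, reed, teak, sage, ivy, lily, ash, kale, elm, lime, pear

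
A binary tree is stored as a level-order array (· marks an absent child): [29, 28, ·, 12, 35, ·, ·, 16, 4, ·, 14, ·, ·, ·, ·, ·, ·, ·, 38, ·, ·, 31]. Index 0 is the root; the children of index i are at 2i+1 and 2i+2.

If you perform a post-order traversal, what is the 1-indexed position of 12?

4

Post-order visits the left subtree, then the right subtree, then the node.
At 29: go left to 28.
  At 28: go left to 12.
    At 12: go left to 16.
      16 is a leaf — visit 16.
    At 12: go right to 4.
      At 4: no left child.
      At 4: go right to 38.
        38 is a leaf — visit 38.
      Visit 4.
    Visit 12.
  At 28: go right to 35.
    At 35: no left child.
    At 35: go right to 14.
      At 14: go left to 31.
        31 is a leaf — visit 31.
      At 14: no right child.
      Visit 14.
    Visit 35.
  Visit 28.
At 29: no right child.
Visit 29.
Full post-order sequence: 16, 38, 4, 12, 31, 14, 35, 28, 29.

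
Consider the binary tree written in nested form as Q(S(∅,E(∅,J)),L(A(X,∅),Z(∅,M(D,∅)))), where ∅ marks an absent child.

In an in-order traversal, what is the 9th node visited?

D

In-order visits the left subtree, then the node, then the right subtree.
At Q: go left to S.
  At S: no left child.
  Visit S.
  At S: go right to E.
    At E: no left child.
    Visit E.
    At E: go right to J.
      J is a leaf — visit J.
Visit Q.
At Q: go right to L.
  At L: go left to A.
    At A: go left to X.
      X is a leaf — visit X.
    Visit A.
    At A: no right child.
  Visit L.
  At L: go right to Z.
    At Z: no left child.
    Visit Z.
    At Z: go right to M.
      At M: go left to D.
        D is a leaf — visit D.
      Visit M.
      At M: no right child.
Full in-order sequence: S, E, J, Q, X, A, L, Z, D, M.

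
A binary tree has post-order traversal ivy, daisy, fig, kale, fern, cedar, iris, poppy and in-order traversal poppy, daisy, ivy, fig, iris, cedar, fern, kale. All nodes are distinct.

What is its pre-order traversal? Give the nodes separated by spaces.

The last element of post-order is the root; it splits in-order into left and right subtrees.
Root poppy: left subtree has 0 nodes { }, right has 7 {daisy, ivy, fig, iris, cedar, fern, kale}.
  Root iris: left subtree has 3 nodes {daisy, ivy, fig}, right has 3 {cedar, fern, kale}.
    Root fig: left subtree has 2 nodes {daisy, ivy}, right has 0 { }.
      Root daisy: left subtree has 0 nodes { }, right has 1 {ivy}.
    Root cedar: left subtree has 0 nodes { }, right has 2 {fern, kale}.
      Root fern: left subtree has 0 nodes { }, right has 1 {kale}.

poppy iris fig daisy ivy cedar fern kale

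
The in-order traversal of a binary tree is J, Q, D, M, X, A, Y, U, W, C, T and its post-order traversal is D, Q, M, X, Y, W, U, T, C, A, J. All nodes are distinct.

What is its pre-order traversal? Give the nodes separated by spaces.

The last element of post-order is the root; it splits in-order into left and right subtrees.
Root J: left subtree has 0 nodes { }, right has 10 {Q, D, M, X, A, Y, U, W, C, T}.
  Root A: left subtree has 4 nodes {Q, D, M, X}, right has 5 {Y, U, W, C, T}.
    Root X: left subtree has 3 nodes {Q, D, M}, right has 0 { }.
      Root M: left subtree has 2 nodes {Q, D}, right has 0 { }.
        Root Q: left subtree has 0 nodes { }, right has 1 {D}.
    Root C: left subtree has 3 nodes {Y, U, W}, right has 1 {T}.
      Root U: left subtree has 1 node {Y}, right has 1 {W}.

J A X M Q D C U Y W T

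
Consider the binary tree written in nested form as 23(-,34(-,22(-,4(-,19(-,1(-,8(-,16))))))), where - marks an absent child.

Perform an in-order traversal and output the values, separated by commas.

23, 34, 22, 4, 19, 1, 8, 16

In-order visits the left subtree, then the node, then the right subtree.
At 23: no left child.
Visit 23.
At 23: go right to 34.
  At 34: no left child.
  Visit 34.
  At 34: go right to 22.
    At 22: no left child.
    Visit 22.
    At 22: go right to 4.
      At 4: no left child.
      Visit 4.
      At 4: go right to 19.
        At 19: no left child.
        Visit 19.
        At 19: go right to 1.
          At 1: no left child.
          Visit 1.
          At 1: go right to 8.
            At 8: no left child.
            Visit 8.
            At 8: go right to 16.
              16 is a leaf — visit 16.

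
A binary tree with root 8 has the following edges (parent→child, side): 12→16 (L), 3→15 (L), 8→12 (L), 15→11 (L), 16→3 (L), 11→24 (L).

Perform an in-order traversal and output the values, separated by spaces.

In-order visits the left subtree, then the node, then the right subtree.
At 8: go left to 12.
  At 12: go left to 16.
    At 16: go left to 3.
      At 3: go left to 15.
        At 15: go left to 11.
          At 11: go left to 24.
            24 is a leaf — visit 24.
          Visit 11.
          At 11: no right child.
        Visit 15.
        At 15: no right child.
      Visit 3.
      At 3: no right child.
    Visit 16.
    At 16: no right child.
  Visit 12.
  At 12: no right child.
Visit 8.
At 8: no right child.

24 11 15 3 16 12 8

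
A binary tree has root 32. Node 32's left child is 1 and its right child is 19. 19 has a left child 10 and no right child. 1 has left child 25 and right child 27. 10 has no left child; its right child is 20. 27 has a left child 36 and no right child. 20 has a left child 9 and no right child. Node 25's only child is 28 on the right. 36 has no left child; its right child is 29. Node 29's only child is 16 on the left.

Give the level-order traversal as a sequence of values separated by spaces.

Level-order visits nodes level by level from the root, left to right within each level.
Level 0: 32
Level 1: 1, 19
Level 2: 25, 27, 10
Level 3: 28, 36, 20
Level 4: 29, 9
Level 5: 16

32 1 19 25 27 10 28 36 20 29 9 16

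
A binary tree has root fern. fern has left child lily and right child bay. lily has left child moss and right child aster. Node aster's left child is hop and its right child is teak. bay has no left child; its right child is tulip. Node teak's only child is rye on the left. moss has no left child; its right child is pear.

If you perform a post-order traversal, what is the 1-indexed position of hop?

3

Post-order visits the left subtree, then the right subtree, then the node.
At fern: go left to lily.
  At lily: go left to moss.
    At moss: no left child.
    At moss: go right to pear.
      pear is a leaf — visit pear.
    Visit moss.
  At lily: go right to aster.
    At aster: go left to hop.
      hop is a leaf — visit hop.
    At aster: go right to teak.
      At teak: go left to rye.
        rye is a leaf — visit rye.
      At teak: no right child.
      Visit teak.
    Visit aster.
  Visit lily.
At fern: go right to bay.
  At bay: no left child.
  At bay: go right to tulip.
    tulip is a leaf — visit tulip.
  Visit bay.
Visit fern.
Full post-order sequence: pear, moss, hop, rye, teak, aster, lily, tulip, bay, fern.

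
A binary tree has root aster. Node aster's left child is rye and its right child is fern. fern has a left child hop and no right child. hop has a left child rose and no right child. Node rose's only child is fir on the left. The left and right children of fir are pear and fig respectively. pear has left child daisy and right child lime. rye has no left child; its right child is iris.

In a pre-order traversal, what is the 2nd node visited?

rye

Pre-order visits the node, then its left subtree, then its right subtree.
Visit aster.
At aster: go left to rye.
  Visit rye.
  At rye: no left child.
  At rye: go right to iris.
    iris is a leaf — visit iris.
At aster: go right to fern.
  Visit fern.
  At fern: go left to hop.
    Visit hop.
    At hop: go left to rose.
      Visit rose.
      At rose: go left to fir.
        Visit fir.
        At fir: go left to pear.
          Visit pear.
          At pear: go left to daisy.
            daisy is a leaf — visit daisy.
          At pear: go right to lime.
            lime is a leaf — visit lime.
        At fir: go right to fig.
          fig is a leaf — visit fig.
      At rose: no right child.
    At hop: no right child.
  At fern: no right child.
Full pre-order sequence: aster, rye, iris, fern, hop, rose, fir, pear, daisy, lime, fig.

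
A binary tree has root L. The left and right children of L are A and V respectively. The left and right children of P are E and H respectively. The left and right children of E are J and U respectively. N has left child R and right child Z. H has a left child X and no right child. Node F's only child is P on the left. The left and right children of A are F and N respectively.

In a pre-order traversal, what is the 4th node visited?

Pre-order visits the node, then its left subtree, then its right subtree.
Visit L.
At L: go left to A.
  Visit A.
  At A: go left to F.
    Visit F.
    At F: go left to P.
      Visit P.
      At P: go left to E.
        Visit E.
        At E: go left to J.
          J is a leaf — visit J.
        At E: go right to U.
          U is a leaf — visit U.
      At P: go right to H.
        Visit H.
        At H: go left to X.
          X is a leaf — visit X.
        At H: no right child.
    At F: no right child.
  At A: go right to N.
    Visit N.
    At N: go left to R.
      R is a leaf — visit R.
    At N: go right to Z.
      Z is a leaf — visit Z.
At L: go right to V.
  V is a leaf — visit V.
Full pre-order sequence: L, A, F, P, E, J, U, H, X, N, R, Z, V.

P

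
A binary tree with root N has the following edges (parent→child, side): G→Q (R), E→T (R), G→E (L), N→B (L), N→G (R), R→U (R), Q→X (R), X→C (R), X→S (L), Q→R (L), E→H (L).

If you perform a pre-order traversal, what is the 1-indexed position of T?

6

Pre-order visits the node, then its left subtree, then its right subtree.
Visit N.
At N: go left to B.
  B is a leaf — visit B.
At N: go right to G.
  Visit G.
  At G: go left to E.
    Visit E.
    At E: go left to H.
      H is a leaf — visit H.
    At E: go right to T.
      T is a leaf — visit T.
  At G: go right to Q.
    Visit Q.
    At Q: go left to R.
      Visit R.
      At R: no left child.
      At R: go right to U.
        U is a leaf — visit U.
    At Q: go right to X.
      Visit X.
      At X: go left to S.
        S is a leaf — visit S.
      At X: go right to C.
        C is a leaf — visit C.
Full pre-order sequence: N, B, G, E, H, T, Q, R, U, X, S, C.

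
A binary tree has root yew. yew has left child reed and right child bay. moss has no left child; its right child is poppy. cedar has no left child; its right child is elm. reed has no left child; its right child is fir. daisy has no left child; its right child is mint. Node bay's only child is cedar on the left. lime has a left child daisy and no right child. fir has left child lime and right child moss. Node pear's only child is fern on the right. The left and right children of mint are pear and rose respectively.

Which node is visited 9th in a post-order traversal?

fir

Post-order visits the left subtree, then the right subtree, then the node.
At yew: go left to reed.
  At reed: no left child.
  At reed: go right to fir.
    At fir: go left to lime.
      At lime: go left to daisy.
        At daisy: no left child.
        At daisy: go right to mint.
          At mint: go left to pear.
            At pear: no left child.
            At pear: go right to fern.
              fern is a leaf — visit fern.
            Visit pear.
          At mint: go right to rose.
            rose is a leaf — visit rose.
          Visit mint.
        Visit daisy.
      At lime: no right child.
      Visit lime.
    At fir: go right to moss.
      At moss: no left child.
      At moss: go right to poppy.
        poppy is a leaf — visit poppy.
      Visit moss.
    Visit fir.
  Visit reed.
At yew: go right to bay.
  At bay: go left to cedar.
    At cedar: no left child.
    At cedar: go right to elm.
      elm is a leaf — visit elm.
    Visit cedar.
  At bay: no right child.
  Visit bay.
Visit yew.
Full post-order sequence: fern, pear, rose, mint, daisy, lime, poppy, moss, fir, reed, elm, cedar, bay, yew.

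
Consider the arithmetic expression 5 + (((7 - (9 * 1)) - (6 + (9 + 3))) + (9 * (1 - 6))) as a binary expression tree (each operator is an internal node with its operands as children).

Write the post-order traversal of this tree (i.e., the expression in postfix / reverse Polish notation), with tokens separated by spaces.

5 7 9 1 * - 6 9 3 + + - 9 1 6 - * + +

Post-order on an expression tree gives postfix notation: for each operator, emit left operand, right operand, then the operator.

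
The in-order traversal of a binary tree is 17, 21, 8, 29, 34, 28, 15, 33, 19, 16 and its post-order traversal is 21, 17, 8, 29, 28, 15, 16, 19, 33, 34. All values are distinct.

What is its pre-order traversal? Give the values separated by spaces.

34 29 8 17 21 33 15 28 19 16

The last element of post-order is the root; it splits in-order into left and right subtrees.
Root 34: left subtree has 4 nodes {17, 21, 8, 29}, right has 5 {28, 15, 33, 19, 16}.
  Root 29: left subtree has 3 nodes {17, 21, 8}, right has 0 { }.
    Root 8: left subtree has 2 nodes {17, 21}, right has 0 { }.
      Root 17: left subtree has 0 nodes { }, right has 1 {21}.
  Root 33: left subtree has 2 nodes {28, 15}, right has 2 {19, 16}.
    Root 15: left subtree has 1 node {28}, right has 0 { }.
    Root 19: left subtree has 0 nodes { }, right has 1 {16}.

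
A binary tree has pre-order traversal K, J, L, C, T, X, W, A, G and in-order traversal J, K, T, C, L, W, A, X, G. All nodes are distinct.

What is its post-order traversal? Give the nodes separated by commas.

J, T, C, A, W, G, X, L, K

The first element of pre-order is the root; it splits in-order into left and right subtrees.
Root K: left subtree has 1 node {J}, right has 7 {T, C, L, W, A, X, G}.
  Root L: left subtree has 2 nodes {T, C}, right has 4 {W, A, X, G}.
    Root C: left subtree has 1 node {T}, right has 0 { }.
    Root X: left subtree has 2 nodes {W, A}, right has 1 {G}.
      Root W: left subtree has 0 nodes { }, right has 1 {A}.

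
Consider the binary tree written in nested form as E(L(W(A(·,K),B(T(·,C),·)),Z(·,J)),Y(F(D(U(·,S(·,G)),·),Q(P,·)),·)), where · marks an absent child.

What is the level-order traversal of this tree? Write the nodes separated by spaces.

Level-order visits nodes level by level from the root, left to right within each level.
Level 0: E
Level 1: L, Y
Level 2: W, Z, F
Level 3: A, B, J, D, Q
Level 4: K, T, U, P
Level 5: C, S
Level 6: G

E L Y W Z F A B J D Q K T U P C S G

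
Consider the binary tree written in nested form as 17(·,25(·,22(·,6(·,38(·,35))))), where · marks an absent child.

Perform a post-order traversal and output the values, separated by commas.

Post-order visits the left subtree, then the right subtree, then the node.
At 17: no left child.
At 17: go right to 25.
  At 25: no left child.
  At 25: go right to 22.
    At 22: no left child.
    At 22: go right to 6.
      At 6: no left child.
      At 6: go right to 38.
        At 38: no left child.
        At 38: go right to 35.
          35 is a leaf — visit 35.
        Visit 38.
      Visit 6.
    Visit 22.
  Visit 25.
Visit 17.

35, 38, 6, 22, 25, 17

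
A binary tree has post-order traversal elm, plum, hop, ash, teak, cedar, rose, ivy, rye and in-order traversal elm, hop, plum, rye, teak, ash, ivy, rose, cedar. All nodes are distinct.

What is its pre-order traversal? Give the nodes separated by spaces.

rye hop elm plum ivy teak ash rose cedar

The last element of post-order is the root; it splits in-order into left and right subtrees.
Root rye: left subtree has 3 nodes {elm, hop, plum}, right has 5 {teak, ash, ivy, rose, cedar}.
  Root hop: left subtree has 1 node {elm}, right has 1 {plum}.
  Root ivy: left subtree has 2 nodes {teak, ash}, right has 2 {rose, cedar}.
    Root teak: left subtree has 0 nodes { }, right has 1 {ash}.
    Root rose: left subtree has 0 nodes { }, right has 1 {cedar}.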